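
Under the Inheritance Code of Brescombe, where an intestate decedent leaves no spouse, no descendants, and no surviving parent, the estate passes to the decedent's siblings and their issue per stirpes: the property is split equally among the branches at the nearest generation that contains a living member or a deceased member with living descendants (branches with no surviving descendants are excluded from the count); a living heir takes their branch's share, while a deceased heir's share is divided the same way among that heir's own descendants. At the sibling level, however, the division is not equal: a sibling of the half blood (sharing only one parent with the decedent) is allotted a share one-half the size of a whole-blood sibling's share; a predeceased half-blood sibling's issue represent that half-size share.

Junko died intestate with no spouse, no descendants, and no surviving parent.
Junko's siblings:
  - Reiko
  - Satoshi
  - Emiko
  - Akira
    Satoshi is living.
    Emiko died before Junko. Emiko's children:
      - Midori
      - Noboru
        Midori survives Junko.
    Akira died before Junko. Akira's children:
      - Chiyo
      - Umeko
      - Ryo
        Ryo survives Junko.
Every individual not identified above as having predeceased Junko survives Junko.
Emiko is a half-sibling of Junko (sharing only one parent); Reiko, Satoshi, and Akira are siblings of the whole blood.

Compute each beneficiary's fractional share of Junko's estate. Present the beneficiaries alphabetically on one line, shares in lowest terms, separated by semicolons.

No spouse, descendants, or parent survives, so the estate passes to Junko's siblings per stirpes.
Half-blood siblings count for one-half the weight of whole-blood siblings at the initial division.
Dividing 1 in proportion to weights (total weight 7/2): Reiko (weight 1) → 2/7; Satoshi (weight 1) → 2/7; Emiko (weight 1/2) → 1/7; Akira (weight 1) → 2/7.
Reiko is living and takes 2/7.
Satoshi is living and takes 2/7.
Emiko predeceased; the 1/7 allotted to Emiko's branch passes to Emiko's issue by representation.
The 1/7 is divided into 2 equal shares of 1/14 among Midori, Noboru.
Midori is living and takes 1/14.
Noboru is living and takes 1/14.
Akira predeceased; the 2/7 allotted to Akira's branch passes to Akira's issue by representation.
The 2/7 is divided into 3 equal shares of 2/21 among Chiyo, Umeko, Ryo.
Chiyo is living and takes 2/21.
Umeko is living and takes 2/21.
Ryo is living and takes 2/21.

Chiyo 2/21; Midori 1/14; Noboru 1/14; Reiko 2/7; Ryo 2/21; Satoshi 2/7; Umeko 2/21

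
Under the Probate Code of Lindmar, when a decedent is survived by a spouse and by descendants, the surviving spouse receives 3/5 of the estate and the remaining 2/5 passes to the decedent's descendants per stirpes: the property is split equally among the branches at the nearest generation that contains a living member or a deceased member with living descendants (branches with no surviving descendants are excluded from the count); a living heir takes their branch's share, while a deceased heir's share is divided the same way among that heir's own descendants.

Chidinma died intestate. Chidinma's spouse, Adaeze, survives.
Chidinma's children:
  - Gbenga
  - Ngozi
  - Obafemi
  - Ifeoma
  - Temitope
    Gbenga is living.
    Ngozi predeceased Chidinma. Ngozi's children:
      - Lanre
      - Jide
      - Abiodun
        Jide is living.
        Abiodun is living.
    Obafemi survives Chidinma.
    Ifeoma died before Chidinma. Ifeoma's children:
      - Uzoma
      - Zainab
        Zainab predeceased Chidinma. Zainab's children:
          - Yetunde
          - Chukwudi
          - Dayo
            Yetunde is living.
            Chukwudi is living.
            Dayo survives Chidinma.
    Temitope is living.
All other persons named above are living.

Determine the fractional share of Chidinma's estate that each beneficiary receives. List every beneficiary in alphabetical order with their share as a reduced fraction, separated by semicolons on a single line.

Abiodun 2/75; Adaeze 3/5; Chukwudi 1/75; Dayo 1/75; Gbenga 2/25; Jide 2/75; Lanre 2/75; Obafemi 2/25; Temitope 2/25; Uzoma 1/25; Yetunde 1/75

Adaeze, as surviving spouse, takes 3/5.
The remaining 2/5 passes to Chidinma's descendants per stirpes.
The 2/5 is divided into 5 equal shares of 2/25 among Gbenga, Ngozi, Obafemi, Ifeoma, Temitope.
Gbenga is living and takes 2/25.
Ngozi predeceased; the 2/25 allotted to Ngozi's branch passes to Ngozi's issue by representation.
The 2/25 is divided into 3 equal shares of 2/75 among Lanre, Jide, Abiodun.
Lanre is living and takes 2/75.
Jide is living and takes 2/75.
Abiodun is living and takes 2/75.
Obafemi is living and takes 2/25.
Ifeoma predeceased; the 2/25 allotted to Ifeoma's branch passes to Ifeoma's issue by representation.
The 2/25 is divided into 2 equal shares of 1/25 among Uzoma, Zainab.
Uzoma is living and takes 1/25.
Zainab predeceased; the 1/25 allotted to Zainab's branch passes to Zainab's issue by representation.
The 1/25 is divided into 3 equal shares of 1/75 among Yetunde, Chukwudi, Dayo.
Yetunde is living and takes 1/75.
Chukwudi is living and takes 1/75.
Dayo is living and takes 1/75.
Temitope is living and takes 2/25.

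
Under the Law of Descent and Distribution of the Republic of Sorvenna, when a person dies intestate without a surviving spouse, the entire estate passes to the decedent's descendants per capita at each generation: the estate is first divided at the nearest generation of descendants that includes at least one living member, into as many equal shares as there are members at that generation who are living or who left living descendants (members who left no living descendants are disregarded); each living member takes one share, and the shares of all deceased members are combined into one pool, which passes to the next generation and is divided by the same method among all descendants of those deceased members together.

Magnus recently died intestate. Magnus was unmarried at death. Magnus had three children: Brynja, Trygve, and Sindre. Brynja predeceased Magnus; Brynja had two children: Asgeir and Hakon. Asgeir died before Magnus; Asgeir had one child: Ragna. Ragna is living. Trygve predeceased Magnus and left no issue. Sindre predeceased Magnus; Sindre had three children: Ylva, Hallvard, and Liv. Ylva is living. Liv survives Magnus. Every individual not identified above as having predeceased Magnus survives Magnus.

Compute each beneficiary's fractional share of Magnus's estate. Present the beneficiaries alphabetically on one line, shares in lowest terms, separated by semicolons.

There is no surviving spouse, so the entire estate passes to Magnus's descendants per capita at each generation.
No one at generation 1 (Brynja, Sindre) is living; moving to the next generation.
At generation 2 (Asgeir, Hakon, Ylva, Hallvard, Liv) there are 5 shares of (1)/5 = 1/5 each.
Living: Hakon, Ylva, Hallvard, and Liv — each takes 1/5.
Deceased: Asgeir. That 1/5 share is carried to generation 3.
At generation 3 (Ragna) there are 1 shares of (1/5)/1 = 1/5 each.
Living: Ragna — each takes 1/5.

Hakon 1/5; Hallvard 1/5; Liv 1/5; Ragna 1/5; Ylva 1/5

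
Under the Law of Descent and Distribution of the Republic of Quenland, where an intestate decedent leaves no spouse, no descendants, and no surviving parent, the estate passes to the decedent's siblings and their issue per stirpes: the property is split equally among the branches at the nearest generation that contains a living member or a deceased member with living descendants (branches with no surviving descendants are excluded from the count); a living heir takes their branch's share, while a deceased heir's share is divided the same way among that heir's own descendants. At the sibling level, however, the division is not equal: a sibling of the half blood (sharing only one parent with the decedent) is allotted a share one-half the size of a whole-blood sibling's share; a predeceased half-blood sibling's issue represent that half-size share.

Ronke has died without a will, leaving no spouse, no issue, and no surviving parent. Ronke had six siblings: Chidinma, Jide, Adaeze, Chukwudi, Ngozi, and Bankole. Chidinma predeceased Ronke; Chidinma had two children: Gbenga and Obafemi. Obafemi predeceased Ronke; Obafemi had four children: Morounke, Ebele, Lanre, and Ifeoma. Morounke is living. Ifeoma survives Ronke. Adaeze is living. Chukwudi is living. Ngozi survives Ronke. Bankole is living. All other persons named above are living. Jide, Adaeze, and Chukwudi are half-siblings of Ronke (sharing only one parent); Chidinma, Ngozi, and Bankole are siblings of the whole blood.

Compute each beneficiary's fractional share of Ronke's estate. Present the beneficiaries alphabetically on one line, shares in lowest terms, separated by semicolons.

No spouse, descendants, or parent survives, so the estate passes to Ronke's siblings per stirpes.
Half-blood siblings count for one-half the weight of whole-blood siblings at the initial division.
Dividing 1 in proportion to weights (total weight 9/2): Chidinma (weight 1) → 2/9; Jide (weight 1/2) → 1/9; Adaeze (weight 1/2) → 1/9; Chukwudi (weight 1/2) → 1/9; Ngozi (weight 1) → 2/9; Bankole (weight 1) → 2/9.
Chidinma predeceased; the 2/9 allotted to Chidinma's branch passes to Chidinma's issue by representation.
The 2/9 is divided into 2 equal shares of 1/9 among Gbenga, Obafemi.
Gbenga is living and takes 1/9.
Obafemi predeceased; the 1/9 allotted to Obafemi's branch passes to Obafemi's issue by representation.
The 1/9 is divided into 4 equal shares of 1/36 among Morounke, Ebele, Lanre, Ifeoma.
Morounke is living and takes 1/36.
Ebele is living and takes 1/36.
Lanre is living and takes 1/36.
Ifeoma is living and takes 1/36.
Jide is living and takes 1/9.
Adaeze is living and takes 1/9.
Chukwudi is living and takes 1/9.
Ngozi is living and takes 2/9.
Bankole is living and takes 2/9.

Adaeze 1/9; Bankole 2/9; Chukwudi 1/9; Ebele 1/36; Gbenga 1/9; Ifeoma 1/36; Jide 1/9; Lanre 1/36; Morounke 1/36; Ngozi 2/9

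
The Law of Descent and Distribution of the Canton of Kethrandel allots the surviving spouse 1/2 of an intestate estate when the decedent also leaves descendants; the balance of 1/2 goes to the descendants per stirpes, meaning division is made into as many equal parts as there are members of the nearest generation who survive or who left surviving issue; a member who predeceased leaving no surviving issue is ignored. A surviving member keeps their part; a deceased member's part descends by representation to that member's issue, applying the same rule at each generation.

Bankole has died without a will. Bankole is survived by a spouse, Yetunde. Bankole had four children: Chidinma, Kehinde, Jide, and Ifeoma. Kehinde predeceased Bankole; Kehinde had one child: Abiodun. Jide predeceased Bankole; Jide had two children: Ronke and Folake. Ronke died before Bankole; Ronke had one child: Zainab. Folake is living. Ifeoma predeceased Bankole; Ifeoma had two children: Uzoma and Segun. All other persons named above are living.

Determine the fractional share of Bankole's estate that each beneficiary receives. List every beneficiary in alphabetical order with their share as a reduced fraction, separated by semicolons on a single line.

Yetunde, as surviving spouse, takes 1/2.
The remaining 1/2 passes to Bankole's descendants per stirpes.
The 1/2 is divided into 4 equal shares of 1/8 among Chidinma, Kehinde, Jide, Ifeoma.
Chidinma is living and takes 1/8.
Kehinde predeceased; the 1/8 allotted to Kehinde's branch passes to Kehinde's issue by representation.
Abiodun is the sole taker at this level and receives the full 1/8.
Jide predeceased; the 1/8 allotted to Jide's branch passes to Jide's issue by representation.
The 1/8 is divided into 2 equal shares of 1/16 among Ronke, Folake.
Ronke predeceased; the 1/16 allotted to Ronke's branch passes to Ronke's issue by representation.
Zainab is the sole taker at this level and receives the full 1/16.
Folake is living and takes 1/16.
Ifeoma predeceased; the 1/8 allotted to Ifeoma's branch passes to Ifeoma's issue by representation.
The 1/8 is divided into 2 equal shares of 1/16 among Uzoma, Segun.
Uzoma is living and takes 1/16.
Segun is living and takes 1/16.

Abiodun 1/8; Chidinma 1/8; Folake 1/16; Segun 1/16; Uzoma 1/16; Yetunde 1/2; Zainab 1/16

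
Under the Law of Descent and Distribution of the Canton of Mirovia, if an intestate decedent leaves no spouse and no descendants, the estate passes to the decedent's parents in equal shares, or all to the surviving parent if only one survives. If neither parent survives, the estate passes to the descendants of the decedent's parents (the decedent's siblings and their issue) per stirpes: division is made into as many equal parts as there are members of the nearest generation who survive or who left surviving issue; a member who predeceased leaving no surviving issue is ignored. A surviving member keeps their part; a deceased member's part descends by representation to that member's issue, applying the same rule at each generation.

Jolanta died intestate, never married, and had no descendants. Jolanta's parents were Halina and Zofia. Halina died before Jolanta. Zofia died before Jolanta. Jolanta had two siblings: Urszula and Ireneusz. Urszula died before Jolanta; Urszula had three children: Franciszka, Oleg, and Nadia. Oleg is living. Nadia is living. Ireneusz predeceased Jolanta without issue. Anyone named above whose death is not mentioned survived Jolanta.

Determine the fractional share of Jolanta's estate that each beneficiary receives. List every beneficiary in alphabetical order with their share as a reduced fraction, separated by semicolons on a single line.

Franciszka 1/3; Nadia 1/3; Oleg 1/3

Neither parent survives and there are no descendants, so the estate passes to Jolanta's siblings and their issue per stirpes.
Ireneusz left no surviving issue, so that branch lapses and is disregarded.
Urszula's line is the sole branch at this level, so the full 1 passes to Urszula's issue by representation.
The estate is divided into 3 equal shares of 1/3 among Franciszka, Oleg, Nadia.
Franciszka is living and takes 1/3.
Oleg is living and takes 1/3.
Nadia is living and takes 1/3.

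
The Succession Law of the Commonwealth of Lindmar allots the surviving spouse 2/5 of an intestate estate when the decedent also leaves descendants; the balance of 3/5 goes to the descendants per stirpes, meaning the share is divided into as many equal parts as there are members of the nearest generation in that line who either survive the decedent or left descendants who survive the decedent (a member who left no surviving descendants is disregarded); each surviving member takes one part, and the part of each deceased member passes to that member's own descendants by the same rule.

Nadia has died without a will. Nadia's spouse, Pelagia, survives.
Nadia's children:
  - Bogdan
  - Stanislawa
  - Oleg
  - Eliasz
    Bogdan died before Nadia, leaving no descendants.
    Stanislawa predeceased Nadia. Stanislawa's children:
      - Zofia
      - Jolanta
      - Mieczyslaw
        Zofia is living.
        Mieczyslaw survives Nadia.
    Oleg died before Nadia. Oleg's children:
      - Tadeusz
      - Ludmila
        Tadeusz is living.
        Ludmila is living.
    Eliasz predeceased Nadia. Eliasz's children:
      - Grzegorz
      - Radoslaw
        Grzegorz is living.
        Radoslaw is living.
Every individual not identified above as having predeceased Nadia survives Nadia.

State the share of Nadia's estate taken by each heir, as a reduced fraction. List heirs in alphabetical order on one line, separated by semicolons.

Grzegorz 1/10; Jolanta 1/15; Ludmila 1/10; Mieczyslaw 1/15; Pelagia 2/5; Radoslaw 1/10; Tadeusz 1/10; Zofia 1/15

Pelagia, as surviving spouse, takes 2/5.
The remaining 3/5 passes to Nadia's descendants per stirpes.
Bogdan left no surviving issue, so that branch lapses and is disregarded.
The 3/5 is divided into 3 equal shares of 1/5 among Stanislawa, Oleg, Eliasz.
Stanislawa predeceased; the 1/5 allotted to Stanislawa's branch passes to Stanislawa's issue by representation.
The 1/5 is divided into 3 equal shares of 1/15 among Zofia, Jolanta, Mieczyslaw.
Zofia is living and takes 1/15.
Jolanta is living and takes 1/15.
Mieczyslaw is living and takes 1/15.
Oleg predeceased; the 1/5 allotted to Oleg's branch passes to Oleg's issue by representation.
The 1/5 is divided into 2 equal shares of 1/10 among Tadeusz, Ludmila.
Tadeusz is living and takes 1/10.
Ludmila is living and takes 1/10.
Eliasz predeceased; the 1/5 allotted to Eliasz's branch passes to Eliasz's issue by representation.
The 1/5 is divided into 2 equal shares of 1/10 among Grzegorz, Radoslaw.
Grzegorz is living and takes 1/10.
Radoslaw is living and takes 1/10.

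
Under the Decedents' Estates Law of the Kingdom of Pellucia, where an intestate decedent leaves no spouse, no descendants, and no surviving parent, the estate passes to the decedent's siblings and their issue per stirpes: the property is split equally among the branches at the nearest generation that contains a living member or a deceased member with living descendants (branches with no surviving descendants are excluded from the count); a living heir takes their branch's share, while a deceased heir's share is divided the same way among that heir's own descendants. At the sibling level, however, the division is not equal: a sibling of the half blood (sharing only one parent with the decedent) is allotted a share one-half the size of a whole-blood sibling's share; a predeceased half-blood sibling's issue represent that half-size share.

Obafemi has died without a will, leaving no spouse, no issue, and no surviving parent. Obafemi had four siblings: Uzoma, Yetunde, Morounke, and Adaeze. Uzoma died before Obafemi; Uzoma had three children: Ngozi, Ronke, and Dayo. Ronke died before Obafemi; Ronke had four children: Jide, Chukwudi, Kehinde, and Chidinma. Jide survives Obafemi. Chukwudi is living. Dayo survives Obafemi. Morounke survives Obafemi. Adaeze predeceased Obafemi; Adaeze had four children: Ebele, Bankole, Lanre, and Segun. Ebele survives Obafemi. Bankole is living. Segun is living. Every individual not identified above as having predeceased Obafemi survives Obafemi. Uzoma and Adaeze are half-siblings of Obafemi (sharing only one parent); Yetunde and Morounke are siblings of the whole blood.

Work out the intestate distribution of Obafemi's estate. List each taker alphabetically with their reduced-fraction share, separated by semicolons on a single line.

Bankole 1/24; Chidinma 1/72; Chukwudi 1/72; Dayo 1/18; Ebele 1/24; Jide 1/72; Kehinde 1/72; Lanre 1/24; Morounke 1/3; Ngozi 1/18; Segun 1/24; Yetunde 1/3

No spouse, descendants, or parent survives, so the estate passes to Obafemi's siblings per stirpes.
Half-blood siblings count for one-half the weight of whole-blood siblings at the initial division.
Dividing 1 in proportion to weights (total weight 3): Uzoma (weight 1/2) → 1/6; Yetunde (weight 1) → 1/3; Morounke (weight 1) → 1/3; Adaeze (weight 1/2) → 1/6.
Uzoma predeceased; the 1/6 allotted to Uzoma's branch passes to Uzoma's issue by representation.
The 1/6 is divided into 3 equal shares of 1/18 among Ngozi, Ronke, Dayo.
Ngozi is living and takes 1/18.
Ronke predeceased; the 1/18 allotted to Ronke's branch passes to Ronke's issue by representation.
The 1/18 is divided into 4 equal shares of 1/72 among Jide, Chukwudi, Kehinde, Chidinma.
Jide is living and takes 1/72.
Chukwudi is living and takes 1/72.
Kehinde is living and takes 1/72.
Chidinma is living and takes 1/72.
Dayo is living and takes 1/18.
Yetunde is living and takes 1/3.
Morounke is living and takes 1/3.
Adaeze predeceased; the 1/6 allotted to Adaeze's branch passes to Adaeze's issue by representation.
The 1/6 is divided into 4 equal shares of 1/24 among Ebele, Bankole, Lanre, Segun.
Ebele is living and takes 1/24.
Bankole is living and takes 1/24.
Lanre is living and takes 1/24.
Segun is living and takes 1/24.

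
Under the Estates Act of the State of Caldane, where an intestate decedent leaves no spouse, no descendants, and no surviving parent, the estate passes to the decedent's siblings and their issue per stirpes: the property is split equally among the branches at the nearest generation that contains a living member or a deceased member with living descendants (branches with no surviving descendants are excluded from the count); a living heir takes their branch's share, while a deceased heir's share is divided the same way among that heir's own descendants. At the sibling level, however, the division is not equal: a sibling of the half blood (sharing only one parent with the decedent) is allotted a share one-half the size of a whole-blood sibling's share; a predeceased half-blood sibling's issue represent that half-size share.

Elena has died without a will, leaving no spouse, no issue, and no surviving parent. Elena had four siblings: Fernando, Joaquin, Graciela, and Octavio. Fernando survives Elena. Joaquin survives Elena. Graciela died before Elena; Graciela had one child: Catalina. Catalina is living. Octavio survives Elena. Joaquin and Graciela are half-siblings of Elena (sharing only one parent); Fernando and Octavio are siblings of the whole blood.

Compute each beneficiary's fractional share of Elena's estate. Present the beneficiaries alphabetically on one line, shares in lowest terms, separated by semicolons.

Catalina 1/6; Fernando 1/3; Joaquin 1/6; Octavio 1/3

No spouse, descendants, or parent survives, so the estate passes to Elena's siblings per stirpes.
Half-blood siblings count for one-half the weight of whole-blood siblings at the initial division.
Dividing 1 in proportion to weights (total weight 3): Fernando (weight 1) → 1/3; Joaquin (weight 1/2) → 1/6; Graciela (weight 1/2) → 1/6; Octavio (weight 1) → 1/3.
Fernando is living and takes 1/3.
Joaquin is living and takes 1/6.
Graciela predeceased; the 1/6 allotted to Graciela's branch passes to Graciela's issue by representation.
Catalina is the sole taker at this level and receives the full 1/6.
Octavio is living and takes 1/3.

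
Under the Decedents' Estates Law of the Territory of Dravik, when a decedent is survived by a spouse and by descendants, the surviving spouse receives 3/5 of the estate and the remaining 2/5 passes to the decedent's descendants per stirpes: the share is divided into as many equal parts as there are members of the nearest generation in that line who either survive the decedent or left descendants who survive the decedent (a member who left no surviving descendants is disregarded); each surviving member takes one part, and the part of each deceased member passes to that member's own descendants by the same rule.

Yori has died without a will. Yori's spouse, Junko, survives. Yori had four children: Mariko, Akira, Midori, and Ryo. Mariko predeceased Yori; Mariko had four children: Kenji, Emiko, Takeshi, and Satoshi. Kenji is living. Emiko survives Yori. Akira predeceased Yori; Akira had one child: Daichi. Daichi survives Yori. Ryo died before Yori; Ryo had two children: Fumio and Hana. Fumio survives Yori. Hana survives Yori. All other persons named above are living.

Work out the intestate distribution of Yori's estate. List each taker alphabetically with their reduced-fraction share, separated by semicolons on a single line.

Daichi 1/10; Emiko 1/40; Fumio 1/20; Hana 1/20; Junko 3/5; Kenji 1/40; Midori 1/10; Satoshi 1/40; Takeshi 1/40

Junko, as surviving spouse, takes 3/5.
The remaining 2/5 passes to Yori's descendants per stirpes.
The 2/5 is divided into 4 equal shares of 1/10 among Mariko, Akira, Midori, Ryo.
Mariko predeceased; the 1/10 allotted to Mariko's branch passes to Mariko's issue by representation.
The 1/10 is divided into 4 equal shares of 1/40 among Kenji, Emiko, Takeshi, Satoshi.
Kenji is living and takes 1/40.
Emiko is living and takes 1/40.
Takeshi is living and takes 1/40.
Satoshi is living and takes 1/40.
Akira predeceased; the 1/10 allotted to Akira's branch passes to Akira's issue by representation.
Daichi is the sole taker at this level and receives the full 1/10.
Midori is living and takes 1/10.
Ryo predeceased; the 1/10 allotted to Ryo's branch passes to Ryo's issue by representation.
The 1/10 is divided into 2 equal shares of 1/20 among Fumio, Hana.
Fumio is living and takes 1/20.
Hana is living and takes 1/20.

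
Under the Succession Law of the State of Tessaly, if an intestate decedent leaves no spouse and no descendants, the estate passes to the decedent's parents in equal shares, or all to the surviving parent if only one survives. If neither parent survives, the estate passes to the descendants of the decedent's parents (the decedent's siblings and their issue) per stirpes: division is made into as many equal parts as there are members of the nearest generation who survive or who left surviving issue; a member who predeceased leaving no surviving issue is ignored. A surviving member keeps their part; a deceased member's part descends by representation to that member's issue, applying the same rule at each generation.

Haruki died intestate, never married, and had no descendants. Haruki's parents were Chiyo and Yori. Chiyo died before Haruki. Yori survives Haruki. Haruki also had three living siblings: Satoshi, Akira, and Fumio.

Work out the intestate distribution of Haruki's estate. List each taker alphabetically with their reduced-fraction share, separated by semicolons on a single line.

Yori 1

Only one parent, Yori, survives, so Yori takes the entire estate. The siblings take nothing because a surviving parent has priority.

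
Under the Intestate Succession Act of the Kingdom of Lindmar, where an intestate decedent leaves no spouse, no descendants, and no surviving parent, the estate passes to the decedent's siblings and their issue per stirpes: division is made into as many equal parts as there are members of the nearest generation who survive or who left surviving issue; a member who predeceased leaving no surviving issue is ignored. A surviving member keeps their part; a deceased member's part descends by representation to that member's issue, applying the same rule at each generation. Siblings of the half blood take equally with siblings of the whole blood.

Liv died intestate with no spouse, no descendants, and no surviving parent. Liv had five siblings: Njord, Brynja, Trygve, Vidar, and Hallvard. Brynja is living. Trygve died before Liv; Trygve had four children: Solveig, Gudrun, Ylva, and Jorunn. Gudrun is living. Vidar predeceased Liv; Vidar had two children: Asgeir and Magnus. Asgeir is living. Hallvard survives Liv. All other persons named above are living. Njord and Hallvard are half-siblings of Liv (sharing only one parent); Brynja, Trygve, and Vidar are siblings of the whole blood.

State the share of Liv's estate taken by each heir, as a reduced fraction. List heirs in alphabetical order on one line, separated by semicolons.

Asgeir 1/10; Brynja 1/5; Gudrun 1/20; Hallvard 1/5; Jorunn 1/20; Magnus 1/10; Njord 1/5; Solveig 1/20; Ylva 1/20

No spouse, descendants, or parent survives, so the estate passes to Liv's siblings per stirpes.
Half-blood and whole-blood siblings take equally under the stated rule.
The estate is divided into 5 equal shares of 1/5 among Njord, Brynja, Trygve, Vidar, Hallvard.
Njord is living and takes 1/5.
Brynja is living and takes 1/5.
Trygve predeceased; the 1/5 allotted to Trygve's branch passes to Trygve's issue by representation.
The 1/5 is divided into 4 equal shares of 1/20 among Solveig, Gudrun, Ylva, Jorunn.
Solveig is living and takes 1/20.
Gudrun is living and takes 1/20.
Ylva is living and takes 1/20.
Jorunn is living and takes 1/20.
Vidar predeceased; the 1/5 allotted to Vidar's branch passes to Vidar's issue by representation.
The 1/5 is divided into 2 equal shares of 1/10 among Asgeir, Magnus.
Asgeir is living and takes 1/10.
Magnus is living and takes 1/10.
Hallvard is living and takes 1/5.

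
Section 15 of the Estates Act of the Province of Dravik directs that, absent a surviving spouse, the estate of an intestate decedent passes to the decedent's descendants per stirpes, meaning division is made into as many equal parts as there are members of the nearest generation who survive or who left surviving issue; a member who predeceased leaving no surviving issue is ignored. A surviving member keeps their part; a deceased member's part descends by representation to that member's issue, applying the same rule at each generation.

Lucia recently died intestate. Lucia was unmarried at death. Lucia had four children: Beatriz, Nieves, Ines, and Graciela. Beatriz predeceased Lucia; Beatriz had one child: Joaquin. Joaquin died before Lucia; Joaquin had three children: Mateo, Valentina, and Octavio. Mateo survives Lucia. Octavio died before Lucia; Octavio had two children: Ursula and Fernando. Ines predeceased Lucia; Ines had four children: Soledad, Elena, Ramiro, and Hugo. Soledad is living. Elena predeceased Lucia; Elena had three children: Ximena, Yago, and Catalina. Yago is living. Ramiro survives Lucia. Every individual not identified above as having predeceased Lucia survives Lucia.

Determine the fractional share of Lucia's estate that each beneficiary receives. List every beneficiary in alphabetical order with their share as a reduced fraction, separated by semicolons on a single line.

There is no surviving spouse, so the entire estate passes to Lucia's descendants per stirpes.
The estate is divided into 4 equal shares of 1/4 among Beatriz, Nieves, Ines, Graciela.
Beatriz predeceased; the 1/4 allotted to Beatriz's branch passes to Beatriz's issue by representation.
Joaquin's line is the sole branch at this level, so the full 1/4 passes to Joaquin's issue by representation.
The 1/4 is divided into 3 equal shares of 1/12 among Mateo, Valentina, Octavio.
Mateo is living and takes 1/12.
Valentina is living and takes 1/12.
Octavio predeceased; the 1/12 allotted to Octavio's branch passes to Octavio's issue by representation.
The 1/12 is divided into 2 equal shares of 1/24 among Ursula, Fernando.
Ursula is living and takes 1/24.
Fernando is living and takes 1/24.
Nieves is living and takes 1/4.
Ines predeceased; the 1/4 allotted to Ines's branch passes to Ines's issue by representation.
The 1/4 is divided into 4 equal shares of 1/16 among Soledad, Elena, Ramiro, Hugo.
Soledad is living and takes 1/16.
Elena predeceased; the 1/16 allotted to Elena's branch passes to Elena's issue by representation.
The 1/16 is divided into 3 equal shares of 1/48 among Ximena, Yago, Catalina.
Ximena is living and takes 1/48.
Yago is living and takes 1/48.
Catalina is living and takes 1/48.
Ramiro is living and takes 1/16.
Hugo is living and takes 1/16.
Graciela is living and takes 1/4.

Catalina 1/48; Fernando 1/24; Graciela 1/4; Hugo 1/16; Mateo 1/12; Nieves 1/4; Ramiro 1/16; Soledad 1/16; Ursula 1/24; Valentina 1/12; Ximena 1/48; Yago 1/48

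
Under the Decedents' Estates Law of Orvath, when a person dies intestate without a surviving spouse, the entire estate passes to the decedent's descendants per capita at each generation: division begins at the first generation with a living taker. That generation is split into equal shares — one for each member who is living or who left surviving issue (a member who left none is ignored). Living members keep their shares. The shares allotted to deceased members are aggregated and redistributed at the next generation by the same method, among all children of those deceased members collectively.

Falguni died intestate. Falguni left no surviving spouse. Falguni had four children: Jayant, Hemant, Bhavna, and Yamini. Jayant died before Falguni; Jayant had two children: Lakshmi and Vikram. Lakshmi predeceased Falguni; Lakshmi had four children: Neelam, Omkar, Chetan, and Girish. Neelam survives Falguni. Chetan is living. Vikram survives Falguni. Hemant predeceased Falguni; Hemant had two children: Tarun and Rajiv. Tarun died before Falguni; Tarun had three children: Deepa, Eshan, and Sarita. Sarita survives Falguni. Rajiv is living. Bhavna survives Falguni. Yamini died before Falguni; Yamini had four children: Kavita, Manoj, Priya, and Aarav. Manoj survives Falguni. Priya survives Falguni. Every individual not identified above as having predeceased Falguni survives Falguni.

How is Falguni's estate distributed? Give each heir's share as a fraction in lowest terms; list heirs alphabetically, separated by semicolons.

Aarav 3/32; Bhavna 1/4; Chetan 3/112; Deepa 3/112; Eshan 3/112; Girish 3/112; Kavita 3/32; Manoj 3/32; Neelam 3/112; Omkar 3/112; Priya 3/32; Rajiv 3/32; Sarita 3/112; Vikram 3/32

There is no surviving spouse, so the entire estate passes to Falguni's descendants per capita at each generation.
At generation 1 (Jayant, Hemant, Bhavna, Yamini) there are 4 shares of (1)/4 = 1/4 each.
Living: Bhavna — each takes 1/4.
Deceased: Jayant, Hemant, and Yamini. Their combined 3/4 is pooled and carried to generation 2.
At generation 2 (Lakshmi, Vikram, Tarun, Rajiv, Kavita, Manoj, Priya, Aarav) there are 8 shares of (3/4)/8 = 3/32 each.
Living: Vikram, Rajiv, Kavita, Manoj, Priya, and Aarav — each takes 3/32.
Deceased: Lakshmi and Tarun. Their combined 3/16 is pooled and carried to generation 3.
At generation 3 (Neelam, Omkar, Chetan, Girish, Deepa, Eshan, Sarita) there are 7 shares of (3/16)/7 = 3/112 each.
Living: Neelam, Omkar, Chetan, Girish, Deepa, Eshan, and Sarita — each takes 3/112.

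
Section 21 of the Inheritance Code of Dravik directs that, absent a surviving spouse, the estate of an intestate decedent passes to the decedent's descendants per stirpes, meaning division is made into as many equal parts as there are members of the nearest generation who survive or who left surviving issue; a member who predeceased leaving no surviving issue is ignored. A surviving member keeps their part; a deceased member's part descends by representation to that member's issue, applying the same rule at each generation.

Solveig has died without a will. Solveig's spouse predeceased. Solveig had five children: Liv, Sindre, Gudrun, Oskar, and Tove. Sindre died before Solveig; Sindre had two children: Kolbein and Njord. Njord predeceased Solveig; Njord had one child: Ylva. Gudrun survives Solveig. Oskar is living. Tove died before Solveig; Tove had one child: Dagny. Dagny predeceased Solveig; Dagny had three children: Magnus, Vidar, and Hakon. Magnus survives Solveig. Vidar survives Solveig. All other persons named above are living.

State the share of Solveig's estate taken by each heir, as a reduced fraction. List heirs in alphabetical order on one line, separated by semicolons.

Gudrun 1/5; Hakon 1/15; Kolbein 1/10; Liv 1/5; Magnus 1/15; Oskar 1/5; Vidar 1/15; Ylva 1/10

There is no surviving spouse, so the entire estate passes to Solveig's descendants per stirpes.
The estate is divided into 5 equal shares of 1/5 among Liv, Sindre, Gudrun, Oskar, Tove.
Liv is living and takes 1/5.
Sindre predeceased; the 1/5 allotted to Sindre's branch passes to Sindre's issue by representation.
The 1/5 is divided into 2 equal shares of 1/10 among Kolbein, Njord.
Kolbein is living and takes 1/10.
Njord predeceased; the 1/10 allotted to Njord's branch passes to Njord's issue by representation.
Ylva is the sole taker at this level and receives the full 1/10.
Gudrun is living and takes 1/5.
Oskar is living and takes 1/5.
Tove predeceased; the 1/5 allotted to Tove's branch passes to Tove's issue by representation.
Dagny's line is the sole branch at this level, so the full 1/5 passes to Dagny's issue by representation.
The 1/5 is divided into 3 equal shares of 1/15 among Magnus, Vidar, Hakon.
Magnus is living and takes 1/15.
Vidar is living and takes 1/15.
Hakon is living and takes 1/15.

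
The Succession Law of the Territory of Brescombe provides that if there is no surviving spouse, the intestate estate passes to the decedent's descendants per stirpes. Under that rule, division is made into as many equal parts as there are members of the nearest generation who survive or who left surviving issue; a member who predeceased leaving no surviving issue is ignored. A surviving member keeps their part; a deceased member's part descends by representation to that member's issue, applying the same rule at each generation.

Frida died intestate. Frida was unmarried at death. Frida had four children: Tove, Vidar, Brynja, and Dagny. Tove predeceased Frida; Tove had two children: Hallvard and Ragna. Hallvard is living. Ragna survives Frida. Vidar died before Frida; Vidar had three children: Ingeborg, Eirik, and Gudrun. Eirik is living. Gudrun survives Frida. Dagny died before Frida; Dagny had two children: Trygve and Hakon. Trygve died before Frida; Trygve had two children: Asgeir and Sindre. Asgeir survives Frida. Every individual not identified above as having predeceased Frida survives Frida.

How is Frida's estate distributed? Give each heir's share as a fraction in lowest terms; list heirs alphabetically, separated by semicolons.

There is no surviving spouse, so the entire estate passes to Frida's descendants per stirpes.
The estate is divided into 4 equal shares of 1/4 among Tove, Vidar, Brynja, Dagny.
Tove predeceased; the 1/4 allotted to Tove's branch passes to Tove's issue by representation.
The 1/4 is divided into 2 equal shares of 1/8 among Hallvard, Ragna.
Hallvard is living and takes 1/8.
Ragna is living and takes 1/8.
Vidar predeceased; the 1/4 allotted to Vidar's branch passes to Vidar's issue by representation.
The 1/4 is divided into 3 equal shares of 1/12 among Ingeborg, Eirik, Gudrun.
Ingeborg is living and takes 1/12.
Eirik is living and takes 1/12.
Gudrun is living and takes 1/12.
Brynja is living and takes 1/4.
Dagny predeceased; the 1/4 allotted to Dagny's branch passes to Dagny's issue by representation.
The 1/4 is divided into 2 equal shares of 1/8 among Trygve, Hakon.
Trygve predeceased; the 1/8 allotted to Trygve's branch passes to Trygve's issue by representation.
The 1/8 is divided into 2 equal shares of 1/16 among Asgeir, Sindre.
Asgeir is living and takes 1/16.
Sindre is living and takes 1/16.
Hakon is living and takes 1/8.

Asgeir 1/16; Brynja 1/4; Eirik 1/12; Gudrun 1/12; Hakon 1/8; Hallvard 1/8; Ingeborg 1/12; Ragna 1/8; Sindre 1/16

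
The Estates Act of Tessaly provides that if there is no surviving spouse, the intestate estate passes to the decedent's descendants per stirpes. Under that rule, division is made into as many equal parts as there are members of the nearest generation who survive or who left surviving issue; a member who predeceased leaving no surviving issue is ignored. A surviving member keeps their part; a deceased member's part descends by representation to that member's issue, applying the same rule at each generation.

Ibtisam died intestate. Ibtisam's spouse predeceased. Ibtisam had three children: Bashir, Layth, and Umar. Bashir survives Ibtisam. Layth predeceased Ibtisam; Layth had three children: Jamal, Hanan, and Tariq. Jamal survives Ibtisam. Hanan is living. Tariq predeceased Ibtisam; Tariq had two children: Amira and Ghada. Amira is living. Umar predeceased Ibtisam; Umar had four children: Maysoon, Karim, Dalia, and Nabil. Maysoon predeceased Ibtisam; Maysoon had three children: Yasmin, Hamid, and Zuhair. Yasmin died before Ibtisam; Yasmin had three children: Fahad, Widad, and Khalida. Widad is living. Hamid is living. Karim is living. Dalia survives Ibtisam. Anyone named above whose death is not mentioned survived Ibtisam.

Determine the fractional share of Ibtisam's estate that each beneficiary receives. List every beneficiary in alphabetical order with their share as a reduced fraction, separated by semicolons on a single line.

Amira 1/18; Bashir 1/3; Dalia 1/12; Fahad 1/108; Ghada 1/18; Hamid 1/36; Hanan 1/9; Jamal 1/9; Karim 1/12; Khalida 1/108; Nabil 1/12; Widad 1/108; Zuhair 1/36

There is no surviving spouse, so the entire estate passes to Ibtisam's descendants per stirpes.
The estate is divided into 3 equal shares of 1/3 among Bashir, Layth, Umar.
Bashir is living and takes 1/3.
Layth predeceased; the 1/3 allotted to Layth's branch passes to Layth's issue by representation.
The 1/3 is divided into 3 equal shares of 1/9 among Jamal, Hanan, Tariq.
Jamal is living and takes 1/9.
Hanan is living and takes 1/9.
Tariq predeceased; the 1/9 allotted to Tariq's branch passes to Tariq's issue by representation.
The 1/9 is divided into 2 equal shares of 1/18 among Amira, Ghada.
Amira is living and takes 1/18.
Ghada is living and takes 1/18.
Umar predeceased; the 1/3 allotted to Umar's branch passes to Umar's issue by representation.
The 1/3 is divided into 4 equal shares of 1/12 among Maysoon, Karim, Dalia, Nabil.
Maysoon predeceased; the 1/12 allotted to Maysoon's branch passes to Maysoon's issue by representation.
The 1/12 is divided into 3 equal shares of 1/36 among Yasmin, Hamid, Zuhair.
Yasmin predeceased; the 1/36 allotted to Yasmin's branch passes to Yasmin's issue by representation.
The 1/36 is divided into 3 equal shares of 1/108 among Fahad, Widad, Khalida.
Fahad is living and takes 1/108.
Widad is living and takes 1/108.
Khalida is living and takes 1/108.
Hamid is living and takes 1/36.
Zuhair is living and takes 1/36.
Karim is living and takes 1/12.
Dalia is living and takes 1/12.
Nabil is living and takes 1/12.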